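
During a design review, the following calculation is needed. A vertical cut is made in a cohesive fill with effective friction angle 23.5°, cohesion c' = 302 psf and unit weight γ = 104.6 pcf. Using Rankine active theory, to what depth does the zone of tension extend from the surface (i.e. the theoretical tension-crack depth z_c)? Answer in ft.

8.81 ft

K_a = tan²(45° − 23.5°/2) = 0.4298; √K_a = 0.6556.
The active pressure is zero where K_a γ z = 2c√K_a, so z_c = 2c/(γ√K_a) = 2×302/(104.6×0.6556) = 8.807 ft.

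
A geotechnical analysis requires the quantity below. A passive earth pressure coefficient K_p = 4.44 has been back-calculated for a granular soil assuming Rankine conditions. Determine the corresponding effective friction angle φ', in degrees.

K_p = (1+sin φ)/(1−sin φ) ⇒ sin φ = (K_p − 1)/(K_p + 1) = 0.6324.
φ = arcsin(0.6324) = 39.22°.

39.2°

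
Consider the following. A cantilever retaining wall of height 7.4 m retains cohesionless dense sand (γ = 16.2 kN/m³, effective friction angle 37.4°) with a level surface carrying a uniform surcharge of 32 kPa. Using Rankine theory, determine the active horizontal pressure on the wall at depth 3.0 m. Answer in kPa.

K_a = (1 − sin φ)/(1 + sin φ) = 0.2443.
σ_v = γz + q = 16.2 × 3.0 + 32 = 80.60 kPa.
σ_h = K_a σ_v = 0.2443 × 80.60 = 19.69 kPa.

19.7 kPa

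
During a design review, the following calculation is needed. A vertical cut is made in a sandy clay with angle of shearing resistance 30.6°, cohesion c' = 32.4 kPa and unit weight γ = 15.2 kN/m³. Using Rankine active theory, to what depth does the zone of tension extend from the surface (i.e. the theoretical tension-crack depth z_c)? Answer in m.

K_a = tan²(45° − 30.6°/2) = 0.3253; √K_a = 0.5704.
The active pressure is zero where K_a γ z = 2c√K_a, so z_c = 2c/(γ√K_a) = 2×32.4/(15.2×0.5704) = 7.474 m.

7.47 m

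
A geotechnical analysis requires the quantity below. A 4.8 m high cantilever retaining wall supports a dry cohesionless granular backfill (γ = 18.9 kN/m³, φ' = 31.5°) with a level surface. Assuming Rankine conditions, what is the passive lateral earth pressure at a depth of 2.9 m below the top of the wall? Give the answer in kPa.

175 kPa

K_p = (1 + sin φ)/(1 − sin φ) = 3.188.
σ_h = K_p γ z = 3.188 × 18.9 × 2.9 = 174.8 kPa.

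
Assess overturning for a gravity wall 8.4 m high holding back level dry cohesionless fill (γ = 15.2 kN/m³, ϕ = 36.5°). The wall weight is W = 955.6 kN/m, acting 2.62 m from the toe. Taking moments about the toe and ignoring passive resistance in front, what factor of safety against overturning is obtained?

K_a = tan²(45° − 36.5°/2) = 0.2541.
P_a = ½K_aγH² = 0.5×0.2541×15.2×8.4² = 136.2 kN/m, acting at H/3 = 2.800 m above the base.
Overturning moment M_o = P_a × H/3 = 136.2 × 2.800 = 381.5.
Resisting moment M_r = W × 2.62 = 955.6 × 2.62 = 2504.
FS_overturning = M_r/M_o = 2504/381.5 = 6.563.

6.56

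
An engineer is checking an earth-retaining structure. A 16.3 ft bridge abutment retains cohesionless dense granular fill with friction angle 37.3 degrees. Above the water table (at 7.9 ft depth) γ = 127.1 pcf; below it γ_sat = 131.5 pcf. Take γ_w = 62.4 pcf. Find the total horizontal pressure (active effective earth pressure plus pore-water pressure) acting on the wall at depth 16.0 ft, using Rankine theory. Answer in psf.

K_a = (1 − sin φ)/(1 + sin φ) = 0.2453.
γ' = 131.5 − 62.4 = 69.10 pcf.
Effective vertical stress at 16.0 ft: σ'_v = 127.1×7.9 + 69.10×8.10 = 1564 psf.
σ'_h = K_a σ'_v = 0.2453 × 1564 = 383.7 psf; u = γ_w × 8.10 = 505.4 psf.
Total σ_h = 383.7 + 505.4 = 889.1 psf.

889 psf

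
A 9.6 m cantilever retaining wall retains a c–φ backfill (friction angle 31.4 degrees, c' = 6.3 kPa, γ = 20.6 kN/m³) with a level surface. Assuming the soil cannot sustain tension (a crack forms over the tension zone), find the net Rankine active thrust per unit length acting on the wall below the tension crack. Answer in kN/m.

235 kN/m

K_a = 0.3149; √K_a = 0.5612.
Tension-crack depth z_c = 2c/(γ√K_a) = 2×6.3/(20.6×0.5612) = 1.090 m.
σ_a at base = K_a γ H − 2c√K_a = 0.3149×20.6×9.6 − 2×6.3×0.5612 = 55.21 kPa.
P_a = ½ × 55.21 × (H − z_c) = 0.5×55.21×8.510 = 234.9 kN/m.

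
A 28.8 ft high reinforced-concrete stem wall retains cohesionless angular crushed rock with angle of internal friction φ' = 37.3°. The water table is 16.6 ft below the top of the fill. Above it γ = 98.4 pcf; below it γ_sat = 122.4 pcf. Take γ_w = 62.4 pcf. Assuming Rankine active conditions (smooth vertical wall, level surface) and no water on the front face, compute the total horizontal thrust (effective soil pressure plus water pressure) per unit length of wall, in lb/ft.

14000 lb/ft

K_a = tan²(45° − φ/2) = 0.2453.
γ' = 122.4 − 62.4 = 60.00 pcf. Depth below WT = 12.2 ft.
σ'_h at WT = K_a γ d_w = 400.7 psf; at base = 400.7 + K_a γ' × 12.2 = 580.3 psf.
P₁ (0–16.6 ft) = ½×400.7×16.6 = 3326. P₂ (16.6–28.8 ft) = ½(400.7+580.3)×12.2 = 5985.
P_w = ½ γ_w h₂² = 0.5×62.4×12.2² = 4644. Total = 3326+5985+4644 = 13950 lb/ft.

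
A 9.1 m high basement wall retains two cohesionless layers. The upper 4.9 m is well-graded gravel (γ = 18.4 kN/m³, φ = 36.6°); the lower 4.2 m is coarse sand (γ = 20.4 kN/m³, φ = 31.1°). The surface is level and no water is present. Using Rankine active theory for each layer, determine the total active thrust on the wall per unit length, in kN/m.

K_a1 = tan²(45°−36.6°/2) = 0.2530; K_a2 = tan²(45°−31.1°/2) = 0.3188.
Layer 1: σ at base = K_a1 γ₁ h₁ = 22.81 kPa; P₁ = ½×22.81×4.9 = 55.88.
Layer 2: σ_v at top = γ₁h₁ = 90.16; σ_h top = K_a2×90.16 = 28.74; σ_h base = K_a2×(90.16+20.4×4.2) = 56.06.
P₂ = ½(28.74+56.06)×4.2 = 178.1. Total P_a = 55.88+178.1 = 234.0 kN/m.

234 kN/m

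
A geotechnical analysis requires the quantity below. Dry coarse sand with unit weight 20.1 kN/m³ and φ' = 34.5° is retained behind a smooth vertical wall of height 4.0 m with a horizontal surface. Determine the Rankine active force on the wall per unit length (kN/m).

K_a = tan²(45° − φ/2) = 0.2768.
P_a = ½ K_a γ H² = 0.5 × 0.2768 × 20.1 × 4.0² = 44.51 kN/m.

44.5 kN/m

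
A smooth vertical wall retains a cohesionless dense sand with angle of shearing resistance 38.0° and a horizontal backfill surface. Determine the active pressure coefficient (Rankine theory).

0.238

K_a = (1 − sin φ)/(1 + sin φ) = (1 − sin 38.0°)/(1 + sin 38.0°) = 0.2379.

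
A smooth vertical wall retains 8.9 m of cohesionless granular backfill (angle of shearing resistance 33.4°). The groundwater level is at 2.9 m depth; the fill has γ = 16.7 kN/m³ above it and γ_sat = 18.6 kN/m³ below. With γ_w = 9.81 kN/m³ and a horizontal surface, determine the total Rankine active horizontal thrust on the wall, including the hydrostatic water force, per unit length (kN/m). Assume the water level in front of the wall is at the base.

K_a = tan²(45° − φ/2) = 0.2899.
γ' = 18.6 − 9.81 = 8.790 kN/m³. Depth below WT = 6.0 m.
σ'_h at WT = K_a γ d_w = 14.04 kPa; at base = 14.04 + K_a γ' × 6.0 = 29.33 kPa.
P₁ (0–2.9 m) = ½×14.04×2.9 = 20.36. P₂ (2.9–8.9 m) = ½(14.04+29.33)×6.0 = 130.1.
P_w = ½ γ_w h₂² = 0.5×9.81×6.0² = 176.6. Total = 20.36+130.1+176.6 = 327.1 kN/m.

327 kN/m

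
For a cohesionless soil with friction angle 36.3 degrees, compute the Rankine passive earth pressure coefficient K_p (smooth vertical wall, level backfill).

K_p = (1 + sin φ)/(1 − sin φ) = tan²(45° + 36.3°/2) = 3.902.

3.90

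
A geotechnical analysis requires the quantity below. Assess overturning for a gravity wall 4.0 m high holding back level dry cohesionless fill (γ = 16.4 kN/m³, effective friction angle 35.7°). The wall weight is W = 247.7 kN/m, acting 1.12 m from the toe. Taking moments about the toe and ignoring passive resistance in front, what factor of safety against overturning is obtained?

K_a = tan²(45° − 35.7°/2) = 0.2630.
P_a = ½K_aγH² = 0.5×0.2630×16.4×4.0² = 34.50 kN/m, acting at H/3 = 1.333 m above the base.
Overturning moment M_o = P_a × H/3 = 34.50 × 1.333 = 46.01.
Resisting moment M_r = W × 1.12 = 247.7 × 1.12 = 277.4.
FS_overturning = M_r/M_o = 277.4/46.01 = 6.030.

6.03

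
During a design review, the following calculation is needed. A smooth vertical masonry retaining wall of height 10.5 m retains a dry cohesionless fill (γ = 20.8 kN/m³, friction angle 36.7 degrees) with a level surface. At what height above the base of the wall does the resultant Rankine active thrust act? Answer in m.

3.50 m

K_a = 0.2519.
The pressure distribution is triangular, so the resultant acts at H/3 above the base = 10.5/3 = 3.500 m.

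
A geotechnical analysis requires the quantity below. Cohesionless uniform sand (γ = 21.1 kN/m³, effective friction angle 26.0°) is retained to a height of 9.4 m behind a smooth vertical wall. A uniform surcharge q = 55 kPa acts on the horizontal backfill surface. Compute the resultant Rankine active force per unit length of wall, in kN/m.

K_a = tan²(45° − φ/2) = 0.3905.
Soil triangle: ½ K_a γ H² = 0.5×0.3905×21.1×9.4² = 364.0 kN/m.
Surcharge rectangle: K_a q H = 0.3905×55×9.4 = 201.9 kN/m.
Total = 364.0 + 201.9 = 565.9 kN/m.

566 kN/m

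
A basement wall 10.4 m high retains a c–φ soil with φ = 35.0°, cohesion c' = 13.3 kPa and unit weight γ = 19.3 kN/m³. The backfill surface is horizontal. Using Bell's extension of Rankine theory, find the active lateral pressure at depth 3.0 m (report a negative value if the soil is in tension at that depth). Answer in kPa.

K_a = (1 − sin φ)/(1 + sin φ) = 0.2710.
σ_a = K_a γ z − 2c√K_a = 0.2710×19.3×3.0 − 2×13.3×0.5206 = 1.843 kPa.

1.84 kPa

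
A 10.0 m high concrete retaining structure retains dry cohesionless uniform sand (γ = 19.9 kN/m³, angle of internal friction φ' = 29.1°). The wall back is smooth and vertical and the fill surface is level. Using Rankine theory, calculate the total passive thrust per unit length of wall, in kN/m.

2880 kN/m

K_p = tan²(45° + φ/2) = 2.894.
P_p = ½ K_p γ H² = 0.5 × 2.894 × 19.9 × 10.0² = 2879 kN/m.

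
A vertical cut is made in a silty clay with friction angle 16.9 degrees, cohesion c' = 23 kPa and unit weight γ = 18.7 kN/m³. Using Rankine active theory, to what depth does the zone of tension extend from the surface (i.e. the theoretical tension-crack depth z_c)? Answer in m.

K_a = tan²(45° − 16.9°/2) = 0.5495; √K_a = 0.7413.
The active pressure is zero where K_a γ z = 2c√K_a, so z_c = 2c/(γ√K_a) = 2×23/(18.7×0.7413) = 3.318 m.

3.32 m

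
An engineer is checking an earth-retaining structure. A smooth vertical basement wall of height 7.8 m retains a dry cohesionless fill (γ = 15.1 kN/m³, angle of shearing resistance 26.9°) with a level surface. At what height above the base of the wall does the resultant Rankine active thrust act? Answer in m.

2.60 m

K_a = 0.3770.
The pressure distribution is triangular, so the resultant acts at H/3 above the base = 7.8/3 = 2.600 m.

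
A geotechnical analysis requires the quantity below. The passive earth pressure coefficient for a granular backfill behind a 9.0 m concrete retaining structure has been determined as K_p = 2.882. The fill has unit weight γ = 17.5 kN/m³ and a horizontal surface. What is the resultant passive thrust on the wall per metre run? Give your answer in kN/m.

P = ½ K_p γ H² = 0.5 × 2.882 × 17.5 × 9.0² = 2043 kN/m.

2040 kN/m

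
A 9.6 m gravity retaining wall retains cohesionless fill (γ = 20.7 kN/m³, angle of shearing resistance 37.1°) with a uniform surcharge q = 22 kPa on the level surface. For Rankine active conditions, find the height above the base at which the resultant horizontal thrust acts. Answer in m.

3.49 m

K_a = 0.2475.
Triangular part P₁ = ½K_aγH² = 236.1 at H/3 = 3.200 m; rectangular part P₂ = K_a q H = 52.27 at H/2 = 4.800 m.
ȳ = (P₁·3.200 + P₂·4.800)/(P₁+P₂) = 3.490 m.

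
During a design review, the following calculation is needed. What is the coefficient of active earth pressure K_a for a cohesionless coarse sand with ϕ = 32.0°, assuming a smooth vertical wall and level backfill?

0.307

K_a = tan²(45° − φ/2) = tan²(29.00°) = 0.3073.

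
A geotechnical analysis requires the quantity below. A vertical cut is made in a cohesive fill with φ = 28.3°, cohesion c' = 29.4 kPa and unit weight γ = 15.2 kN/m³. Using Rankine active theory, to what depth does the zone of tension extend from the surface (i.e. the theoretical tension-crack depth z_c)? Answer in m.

K_a = tan²(45° − 28.3°/2) = 0.3568; √K_a = 0.5973.
The active pressure is zero where K_a γ z = 2c√K_a, so z_c = 2c/(γ√K_a) = 2×29.4/(15.2×0.5973) = 6.476 m.

6.48 m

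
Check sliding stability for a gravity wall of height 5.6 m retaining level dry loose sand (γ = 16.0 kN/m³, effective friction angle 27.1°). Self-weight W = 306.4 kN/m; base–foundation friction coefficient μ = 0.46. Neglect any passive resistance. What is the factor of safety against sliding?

1.50

K_a = tan²(45° − 27.1°/2) = 0.3741.
P_a = ½K_aγH² = 0.5×0.3741×16.0×5.6² = 93.84 kN/m, acting at H/3 = 1.867 m above the base.
FS_sliding = μW / P_a = 0.46×306.4 / 93.84 = 1.502.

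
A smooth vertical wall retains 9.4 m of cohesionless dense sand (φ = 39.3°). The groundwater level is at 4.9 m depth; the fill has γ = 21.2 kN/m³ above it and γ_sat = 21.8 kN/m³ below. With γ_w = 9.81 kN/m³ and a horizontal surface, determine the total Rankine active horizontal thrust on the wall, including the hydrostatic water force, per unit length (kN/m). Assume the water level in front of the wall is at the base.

K_a = tan²(45° − φ/2) = 0.2245.
γ' = 21.8 − 9.81 = 11.99 kN/m³. Depth below WT = 4.5 m.
σ'_h at WT = K_a γ d_w = 23.32 kPa; at base = 23.32 + K_a γ' × 4.5 = 35.43 kPa.
P₁ (0–4.9 m) = ½×23.32×4.9 = 57.12. P₂ (4.9–9.4 m) = ½(23.32+35.43)×4.5 = 132.2.
P_w = ½ γ_w h₂² = 0.5×9.81×4.5² = 99.33. Total = 57.12+132.2+99.33 = 288.6 kN/m.

289 kN/m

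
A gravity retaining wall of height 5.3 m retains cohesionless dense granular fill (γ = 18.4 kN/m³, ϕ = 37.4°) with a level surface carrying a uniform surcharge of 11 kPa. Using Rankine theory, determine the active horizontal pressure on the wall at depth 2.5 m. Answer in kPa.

13.9 kPa

K_a = (1 − sin φ)/(1 + sin φ) = 0.2443.
σ_v = γz + q = 18.4 × 2.5 + 11 = 57.00 kPa.
σ_h = K_a σ_v = 0.2443 × 57.00 = 13.92 kPa.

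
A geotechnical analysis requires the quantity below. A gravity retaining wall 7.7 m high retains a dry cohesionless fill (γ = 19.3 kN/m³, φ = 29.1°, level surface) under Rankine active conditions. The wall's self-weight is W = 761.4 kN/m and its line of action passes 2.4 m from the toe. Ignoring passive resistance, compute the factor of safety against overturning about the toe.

K_a = tan²(45° − 29.1°/2) = 0.3456.
P_a = ½K_aγH² = 0.5×0.3456×19.3×7.7² = 197.7 kN/m, acting at H/3 = 2.567 m above the base.
Overturning moment M_o = P_a × H/3 = 197.7 × 2.567 = 507.5.
Resisting moment M_r = W × 2.4 = 761.4 × 2.4 = 1827.
FS_overturning = M_r/M_o = 1827/507.5 = 3.601.

3.60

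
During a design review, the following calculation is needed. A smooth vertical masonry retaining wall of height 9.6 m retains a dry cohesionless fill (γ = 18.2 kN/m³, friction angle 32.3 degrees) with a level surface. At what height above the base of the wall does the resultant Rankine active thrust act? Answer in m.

K_a = 0.3035.
The pressure distribution is triangular, so the resultant acts at H/3 above the base = 9.6/3 = 3.200 m.

3.20 m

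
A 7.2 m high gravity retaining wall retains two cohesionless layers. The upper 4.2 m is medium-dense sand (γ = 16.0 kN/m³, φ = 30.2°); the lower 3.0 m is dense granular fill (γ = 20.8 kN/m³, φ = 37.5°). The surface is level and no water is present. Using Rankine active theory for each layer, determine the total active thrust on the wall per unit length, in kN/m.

K_a1 = tan²(45°−30.2°/2) = 0.3307; K_a2 = tan²(45°−37.5°/2) = 0.2432.
Layer 1: σ at base = K_a1 γ₁ h₁ = 22.22 kPa; P₁ = ½×22.22×4.2 = 46.66.
Layer 2: σ_v at top = γ₁h₁ = 67.20; σ_h top = K_a2×67.20 = 16.34; σ_h base = K_a2×(67.20+20.8×3.0) = 31.52.
P₂ = ½(16.34+31.52)×3.0 = 71.79. Total P_a = 46.66+71.79 = 118.5 kN/m.

118 kN/m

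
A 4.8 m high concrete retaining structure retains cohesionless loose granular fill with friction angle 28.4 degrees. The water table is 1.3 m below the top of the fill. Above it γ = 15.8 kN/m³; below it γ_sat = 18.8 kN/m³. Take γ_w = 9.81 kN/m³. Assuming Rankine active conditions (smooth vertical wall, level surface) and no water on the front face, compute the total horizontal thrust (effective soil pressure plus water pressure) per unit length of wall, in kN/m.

K_a = tan²(45° − φ/2) = 0.3554.
γ' = 18.8 − 9.81 = 8.990 kN/m³. Depth below WT = 3.5 m.
σ'_h at WT = K_a γ d_w = 7.299 kPa; at base = 7.299 + K_a γ' × 3.5 = 18.48 kPa.
P₁ (0–1.3 m) = ½×7.299×1.3 = 4.744. P₂ (1.3–4.8 m) = ½(7.299+18.48)×3.5 = 45.11.
P_w = ½ γ_w h₂² = 0.5×9.81×3.5² = 60.09. Total = 4.744+45.11+60.09 = 109.9 kN/m.

110 kN/m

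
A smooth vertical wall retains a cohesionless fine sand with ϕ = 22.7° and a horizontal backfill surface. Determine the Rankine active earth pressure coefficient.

K_a = (1 − sin φ)/(1 + sin φ) = (1 − sin 22.7°)/(1 + sin 22.7°) = 0.4431.

0.443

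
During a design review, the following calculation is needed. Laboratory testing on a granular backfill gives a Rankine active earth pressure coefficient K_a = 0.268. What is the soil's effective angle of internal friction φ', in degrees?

35.3°

K_a = tan²(45° − φ/2) ⇒ 45° − φ/2 = arctan(√0.268) = 27.37°.
φ = 2(45° − 27.37°) = 35.26°.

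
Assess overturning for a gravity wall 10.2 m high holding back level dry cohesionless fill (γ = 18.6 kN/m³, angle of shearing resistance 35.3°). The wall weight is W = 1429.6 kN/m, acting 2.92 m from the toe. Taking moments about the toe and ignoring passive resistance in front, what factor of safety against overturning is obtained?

K_a = tan²(45° − 35.3°/2) = 0.2675.
P_a = ½K_aγH² = 0.5×0.2675×18.6×10.2² = 258.9 kN/m, acting at H/3 = 3.400 m above the base.
Overturning moment M_o = P_a × H/3 = 258.9 × 3.400 = 880.1.
Resisting moment M_r = W × 2.92 = 1429.6 × 2.92 = 4174.
FS_overturning = M_r/M_o = 4174/880.1 = 4.743.

4.74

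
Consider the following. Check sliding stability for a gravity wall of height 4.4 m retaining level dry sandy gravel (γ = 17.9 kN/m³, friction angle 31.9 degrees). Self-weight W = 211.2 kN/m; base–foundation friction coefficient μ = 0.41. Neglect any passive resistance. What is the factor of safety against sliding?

K_a = tan²(45° − 31.9°/2) = 0.3085.
P_a = ½K_aγH² = 0.5×0.3085×17.9×4.4² = 53.46 kN/m, acting at H/3 = 1.467 m above the base.
FS_sliding = μW / P_a = 0.41×211.2 / 53.46 = 1.620.

1.62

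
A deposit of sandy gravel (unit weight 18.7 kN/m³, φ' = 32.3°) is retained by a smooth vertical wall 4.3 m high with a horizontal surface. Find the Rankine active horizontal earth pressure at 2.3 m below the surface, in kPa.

K_a = (1 − sin φ)/(1 + sin φ) = 0.3035.
σ_h = K_a γ z = 0.3035 × 18.7 × 2.3 = 13.05 kPa.

13.1 kPa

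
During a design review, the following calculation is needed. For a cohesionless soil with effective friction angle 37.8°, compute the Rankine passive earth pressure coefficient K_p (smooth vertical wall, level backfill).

4.17

K_p = (1 + sin φ)/(1 − sin φ) = tan²(45° + 37.8°/2) = 4.167.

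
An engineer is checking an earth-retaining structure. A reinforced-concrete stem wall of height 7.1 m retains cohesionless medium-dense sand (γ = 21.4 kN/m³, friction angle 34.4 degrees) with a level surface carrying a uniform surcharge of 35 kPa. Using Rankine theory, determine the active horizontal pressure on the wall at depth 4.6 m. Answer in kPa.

K_a = (1 − sin φ)/(1 + sin φ) = 0.2780.
σ_v = γz + q = 21.4 × 4.6 + 35 = 133.4 kPa.
σ_h = K_a σ_v = 0.2780 × 133.4 = 37.09 kPa.

37.1 kPa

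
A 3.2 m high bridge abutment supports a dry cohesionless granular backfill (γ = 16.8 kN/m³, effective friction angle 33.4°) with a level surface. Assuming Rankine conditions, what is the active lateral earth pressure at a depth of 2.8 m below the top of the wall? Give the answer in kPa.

13.6 kPa

K_a = (1 − sin φ)/(1 + sin φ) = 0.2899.
σ_h = K_a γ z = 0.2899 × 16.8 × 2.8 = 13.64 kPa.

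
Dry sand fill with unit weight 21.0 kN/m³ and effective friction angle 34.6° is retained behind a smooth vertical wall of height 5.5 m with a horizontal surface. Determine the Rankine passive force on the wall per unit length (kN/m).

K_p = tan²(45° + φ/2) = 3.628.
P_p = ½ K_p γ H² = 0.5 × 3.628 × 21.0 × 5.5² = 1152 kN/m.

1150 kN/m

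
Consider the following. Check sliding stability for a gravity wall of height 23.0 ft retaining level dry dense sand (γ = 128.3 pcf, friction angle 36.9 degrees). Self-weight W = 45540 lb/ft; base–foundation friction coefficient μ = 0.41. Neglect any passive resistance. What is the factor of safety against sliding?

2.20

K_a = tan²(45° − 36.9°/2) = 0.2497.
P_a = ½K_aγH² = 0.5×0.2497×128.3×23.0² = 8473 lb/ft, acting at H/3 = 7.667 ft above the base.
FS_sliding = μW / P_a = 0.41×45540 / 8473 = 2.204.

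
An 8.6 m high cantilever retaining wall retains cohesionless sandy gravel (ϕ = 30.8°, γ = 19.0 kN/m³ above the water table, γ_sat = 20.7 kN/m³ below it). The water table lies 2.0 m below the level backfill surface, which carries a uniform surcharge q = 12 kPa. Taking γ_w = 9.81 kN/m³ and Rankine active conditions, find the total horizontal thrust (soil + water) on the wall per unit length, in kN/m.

K_a = tan²(45° − φ/2) = 0.3227.
γ' = 20.7 − 9.81 = 10.89 kN/m³. h₂ = H − d_w = 6.6 m.
σ'_h: at surface K_a·q = 3.873; at WT K_a(q+γd_w) = 16.14; at base K_a(q+γd_w+γ'h₂) = 39.33 kPa.
P₁ = ½(3.873+16.14)×2.0 = 20.01; P₂ = ½(16.14+39.33)×6.6 = 183.0; P_w = ½γ_w h₂² = 213.7.
Total = 20.01+183.0+213.7 = 416.7 kN/m.

417 kN/m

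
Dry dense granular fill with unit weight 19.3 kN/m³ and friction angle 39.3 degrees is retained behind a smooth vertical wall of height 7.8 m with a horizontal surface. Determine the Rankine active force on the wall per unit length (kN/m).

132 kN/m

K_a = tan²(45° − φ/2) = 0.2245.
P_a = ½ K_a γ H² = 0.5 × 0.2245 × 19.3 × 7.8² = 131.8 kN/m.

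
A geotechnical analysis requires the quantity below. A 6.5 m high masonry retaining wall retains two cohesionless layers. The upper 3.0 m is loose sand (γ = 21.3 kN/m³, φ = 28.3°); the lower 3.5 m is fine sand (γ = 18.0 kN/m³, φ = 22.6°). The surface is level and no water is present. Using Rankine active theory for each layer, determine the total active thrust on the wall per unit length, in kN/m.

183 kN/m

K_a1 = tan²(45°−28.3°/2) = 0.3568; K_a2 = tan²(45°−22.6°/2) = 0.4448.
Layer 1: σ at base = K_a1 γ₁ h₁ = 22.80 kPa; P₁ = ½×22.80×3.0 = 34.20.
Layer 2: σ_v at top = γ₁h₁ = 63.90; σ_h top = K_a2×63.90 = 28.42; σ_h base = K_a2×(63.90+18.0×3.5) = 56.44.
P₂ = ½(28.42+56.44)×3.5 = 148.5. Total P_a = 34.20+148.5 = 182.7 kN/m.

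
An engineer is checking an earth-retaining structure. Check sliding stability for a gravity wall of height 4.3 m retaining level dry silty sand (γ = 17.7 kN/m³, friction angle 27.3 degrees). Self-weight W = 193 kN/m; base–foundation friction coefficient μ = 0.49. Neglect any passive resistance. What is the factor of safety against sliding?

K_a = tan²(45° − 27.3°/2) = 0.3711.
P_a = ½K_aγH² = 0.5×0.3711×17.7×4.3² = 60.73 kN/m, acting at H/3 = 1.433 m above the base.
FS_sliding = μW / P_a = 0.49×193 / 60.73 = 1.557.

1.56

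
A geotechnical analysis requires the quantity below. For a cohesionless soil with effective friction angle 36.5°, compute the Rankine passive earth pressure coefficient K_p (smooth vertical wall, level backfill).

3.94

K_p = (1 + sin φ)/(1 − sin φ) = tan²(45° + 36.5°/2) = 3.936.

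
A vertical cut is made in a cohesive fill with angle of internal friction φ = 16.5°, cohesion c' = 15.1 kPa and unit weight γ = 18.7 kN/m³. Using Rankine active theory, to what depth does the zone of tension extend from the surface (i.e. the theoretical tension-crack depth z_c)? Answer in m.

2.16 m

K_a = tan²(45° − 16.5°/2) = 0.5576; √K_a = 0.7467.
The active pressure is zero where K_a γ z = 2c√K_a, so z_c = 2c/(γ√K_a) = 2×15.1/(18.7×0.7467) = 2.163 m.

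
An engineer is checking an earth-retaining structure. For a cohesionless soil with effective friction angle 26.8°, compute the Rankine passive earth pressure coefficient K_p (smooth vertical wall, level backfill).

2.64

K_p = (1 + sin φ)/(1 − sin φ) = tan²(45° + 26.8°/2) = 2.642.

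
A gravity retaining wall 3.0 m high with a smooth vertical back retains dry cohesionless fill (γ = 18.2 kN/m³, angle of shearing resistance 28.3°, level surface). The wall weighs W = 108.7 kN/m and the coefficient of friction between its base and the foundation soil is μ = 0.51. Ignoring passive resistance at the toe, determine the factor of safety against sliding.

1.90

K_a = tan²(45° − 28.3°/2) = 0.3568.
P_a = ½K_aγH² = 0.5×0.3568×18.2×3.0² = 29.22 kN/m, acting at H/3 = 1.000 m above the base.
FS_sliding = μW / P_a = 0.51×108.7 / 29.22 = 1.897.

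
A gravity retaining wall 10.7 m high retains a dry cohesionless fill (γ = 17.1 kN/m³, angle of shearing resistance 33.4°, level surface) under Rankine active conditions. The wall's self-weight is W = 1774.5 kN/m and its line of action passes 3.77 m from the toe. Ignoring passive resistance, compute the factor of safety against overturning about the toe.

6.61

K_a = tan²(45° − 33.4°/2) = 0.2899.
P_a = ½K_aγH² = 0.5×0.2899×17.1×10.7² = 283.8 kN/m, acting at H/3 = 3.567 m above the base.
Overturning moment M_o = P_a × H/3 = 283.8 × 3.567 = 1012.
Resisting moment M_r = W × 3.77 = 1774.5 × 3.77 = 6690.
FS_overturning = M_r/M_o = 6690/1012 = 6.609.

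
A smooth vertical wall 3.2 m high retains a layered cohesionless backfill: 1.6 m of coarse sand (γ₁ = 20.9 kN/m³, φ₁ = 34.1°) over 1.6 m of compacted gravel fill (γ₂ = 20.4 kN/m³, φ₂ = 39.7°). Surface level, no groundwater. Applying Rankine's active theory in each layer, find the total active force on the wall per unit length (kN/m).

25.1 kN/m

K_a1 = tan²(45°−34.1°/2) = 0.2815; K_a2 = tan²(45°−39.7°/2) = 0.2204.
Layer 1: σ at base = K_a1 γ₁ h₁ = 9.414 kPa; P₁ = ½×9.414×1.6 = 7.531.
Layer 2: σ_v at top = γ₁h₁ = 33.44; σ_h top = K_a2×33.44 = 7.371; σ_h base = K_a2×(33.44+20.4×1.6) = 14.57.
P₂ = ½(7.371+14.57)×1.6 = 17.55. Total P_a = 7.531+17.55 = 25.08 kN/m.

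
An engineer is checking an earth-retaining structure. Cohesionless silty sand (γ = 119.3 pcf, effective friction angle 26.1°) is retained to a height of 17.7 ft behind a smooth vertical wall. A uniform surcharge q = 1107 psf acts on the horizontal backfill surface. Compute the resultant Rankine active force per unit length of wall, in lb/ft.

14900 lb/ft

K_a = tan²(45° − φ/2) = 0.3889.
Soil triangle: ½ K_a γ H² = 0.5×0.3889×119.3×17.7² = 7269 lb/ft.
Surcharge rectangle: K_a q H = 0.3889×1107×17.7 = 7621 lb/ft.
Total = 7269 + 7621 = 14890 lb/ft.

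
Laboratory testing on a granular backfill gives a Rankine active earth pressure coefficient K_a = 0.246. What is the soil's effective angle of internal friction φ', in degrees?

K_a = tan²(45° − φ/2) ⇒ 45° − φ/2 = arctan(√0.246) = 26.38°.
φ = 2(45° − 26.38°) = 37.24°.

37.2°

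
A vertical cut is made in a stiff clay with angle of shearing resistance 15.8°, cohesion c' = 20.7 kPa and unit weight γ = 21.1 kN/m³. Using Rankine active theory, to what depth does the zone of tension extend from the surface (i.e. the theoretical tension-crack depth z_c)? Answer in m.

2.59 m

K_a = tan²(45° − 15.8°/2) = 0.5720; √K_a = 0.7563.
The active pressure is zero where K_a γ z = 2c√K_a, so z_c = 2c/(γ√K_a) = 2×20.7/(21.1×0.7563) = 2.594 m.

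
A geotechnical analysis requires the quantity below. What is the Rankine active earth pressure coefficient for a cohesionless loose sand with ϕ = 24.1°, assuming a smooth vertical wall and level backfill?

0.420

K_a = tan²(45° − φ/2) = tan²(32.95°) = 0.4201.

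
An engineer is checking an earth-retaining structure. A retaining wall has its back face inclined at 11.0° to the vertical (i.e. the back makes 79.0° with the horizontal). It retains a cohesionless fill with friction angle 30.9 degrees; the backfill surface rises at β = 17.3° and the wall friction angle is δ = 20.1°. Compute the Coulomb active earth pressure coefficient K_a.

K_a = sin²(α+φ) / [sin²α · sin(α−δ) · (1 + √{sin(φ+δ)sin(φ−β) / (sin(α−δ)sin(α+β))})²].
With α = 79.0°, φ = 30.9°, δ = 20.1°, β = 17.3°: K_a = 0.5004.

0.500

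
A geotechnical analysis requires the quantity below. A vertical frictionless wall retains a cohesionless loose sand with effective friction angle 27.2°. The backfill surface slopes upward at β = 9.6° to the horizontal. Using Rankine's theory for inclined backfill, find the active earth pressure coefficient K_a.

K_a = cos β · (cos β − √(cos²β − cos²φ)) / (cos β + √(cos²β − cos²φ)).
cos β = 0.9860, cos φ = 0.8894, √(cos²β − cos²φ) = 0.4256.
K_a = 0.9860 × (0.9860 − 0.4256)/(0.9860 + 0.4256) = 0.3914.

0.391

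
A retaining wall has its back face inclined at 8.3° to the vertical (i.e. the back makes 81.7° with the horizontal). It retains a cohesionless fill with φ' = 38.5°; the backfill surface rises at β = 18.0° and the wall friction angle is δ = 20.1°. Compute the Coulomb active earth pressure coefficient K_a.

K_a = sin²(α+φ) / [sin²α · sin(α−δ) · (1 + √{sin(φ+δ)sin(φ−β) / (sin(α−δ)sin(α+β))})²].
With α = 81.7°, φ = 38.5°, δ = 20.1°, β = 18.0°: K_a = 0.3443.

0.344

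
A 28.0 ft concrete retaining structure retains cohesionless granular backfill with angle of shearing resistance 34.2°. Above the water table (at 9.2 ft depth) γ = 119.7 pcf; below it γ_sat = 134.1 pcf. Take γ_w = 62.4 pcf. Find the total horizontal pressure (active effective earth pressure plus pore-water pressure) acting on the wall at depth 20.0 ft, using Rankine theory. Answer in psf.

K_a = (1 − sin φ)/(1 + sin φ) = 0.2803.
γ' = 134.1 − 62.4 = 71.70 pcf.
Effective vertical stress at 20.0 ft: σ'_v = 119.7×9.2 + 71.70×10.8 = 1876 psf.
σ'_h = K_a σ'_v = 0.2803 × 1876 = 525.8 psf; u = γ_w × 10.8 = 673.9 psf.
Total σ_h = 525.8 + 673.9 = 1200 psf.

1200 psf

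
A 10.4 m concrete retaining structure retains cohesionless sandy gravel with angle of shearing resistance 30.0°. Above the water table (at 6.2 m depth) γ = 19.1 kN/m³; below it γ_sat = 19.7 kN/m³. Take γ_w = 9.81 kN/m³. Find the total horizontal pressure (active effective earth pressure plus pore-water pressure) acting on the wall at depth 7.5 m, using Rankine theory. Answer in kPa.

K_a = (1 − sin φ)/(1 + sin φ) = 0.3333.
γ' = 19.7 − 9.81 = 9.890 kN/m³.
Effective vertical stress at 7.5 m: σ'_v = 19.1×6.2 + 9.890×1.30 = 131.3 kPa.
σ'_h = K_a σ'_v = 0.3333 × 131.3 = 43.76 kPa; u = γ_w × 1.30 = 12.75 kPa.
Total σ_h = 43.76 + 12.75 = 56.51 kPa.

56.5 kPa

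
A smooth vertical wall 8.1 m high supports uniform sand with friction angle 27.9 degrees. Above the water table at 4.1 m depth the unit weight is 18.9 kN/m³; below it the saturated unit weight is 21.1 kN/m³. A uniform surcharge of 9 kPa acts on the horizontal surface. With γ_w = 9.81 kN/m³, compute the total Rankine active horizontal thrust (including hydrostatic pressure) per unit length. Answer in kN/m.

K_a = tan²(45° − φ/2) = 0.3625.
γ' = 21.1 − 9.81 = 11.29 kN/m³. h₂ = H − d_w = 4.0 m.
σ'_h: at surface K_a·q = 3.262; at WT K_a(q+γd_w) = 31.35; at base K_a(q+γd_w+γ'h₂) = 47.72 kPa.
P₁ = ½(3.262+31.35)×4.1 = 70.95; P₂ = ½(31.35+47.72)×4.0 = 158.1; P_w = ½γ_w h₂² = 78.48.
Total = 70.95+158.1+78.48 = 307.6 kN/m.

308 kN/m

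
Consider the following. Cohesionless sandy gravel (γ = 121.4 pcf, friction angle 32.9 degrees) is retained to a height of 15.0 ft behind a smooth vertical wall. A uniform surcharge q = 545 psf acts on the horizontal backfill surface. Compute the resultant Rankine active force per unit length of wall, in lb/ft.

K_a = tan²(45° − φ/2) = 0.2960.
Soil triangle: ½ K_a γ H² = 0.5×0.2960×121.4×15.0² = 4043 lb/ft.
Surcharge rectangle: K_a q H = 0.2960×545×15.0 = 2420 lb/ft.
Total = 4043 + 2420 = 6463 lb/ft.

6460 lb/ft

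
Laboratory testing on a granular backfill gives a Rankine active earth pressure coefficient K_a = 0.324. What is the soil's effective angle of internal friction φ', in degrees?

K_a = tan²(45° − φ/2) ⇒ 45° − φ/2 = arctan(√0.324) = 29.65°.
φ = 2(45° − 29.65°) = 30.70°.

30.7°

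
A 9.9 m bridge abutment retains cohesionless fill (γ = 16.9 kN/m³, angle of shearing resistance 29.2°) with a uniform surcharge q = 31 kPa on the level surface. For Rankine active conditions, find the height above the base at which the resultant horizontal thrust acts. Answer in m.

3.75 m

K_a = 0.3442.
Triangular part P₁ = ½K_aγH² = 285.1 at H/3 = 3.300 m; rectangular part P₂ = K_a q H = 105.6 at H/2 = 4.950 m.
ȳ = (P₁·3.300 + P₂·4.950)/(P₁+P₂) = 3.746 m.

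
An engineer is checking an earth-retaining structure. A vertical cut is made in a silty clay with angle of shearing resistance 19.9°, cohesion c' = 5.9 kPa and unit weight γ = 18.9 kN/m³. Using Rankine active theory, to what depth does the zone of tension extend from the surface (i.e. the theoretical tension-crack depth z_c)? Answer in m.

0.890 m

K_a = tan²(45° − 19.9°/2) = 0.4921; √K_a = 0.7015.
The active pressure is zero where K_a γ z = 2c√K_a, so z_c = 2c/(γ√K_a) = 2×5.9/(18.9×0.7015) = 0.8900 m.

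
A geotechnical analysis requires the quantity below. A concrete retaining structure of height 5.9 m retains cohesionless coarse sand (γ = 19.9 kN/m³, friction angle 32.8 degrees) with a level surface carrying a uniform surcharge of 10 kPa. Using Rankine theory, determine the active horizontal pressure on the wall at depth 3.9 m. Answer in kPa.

26.0 kPa

K_a = (1 − sin φ)/(1 + sin φ) = 0.2973.
σ_v = γz + q = 19.9 × 3.9 + 10 = 87.61 kPa.
σ_h = K_a σ_v = 0.2973 × 87.61 = 26.04 kPa.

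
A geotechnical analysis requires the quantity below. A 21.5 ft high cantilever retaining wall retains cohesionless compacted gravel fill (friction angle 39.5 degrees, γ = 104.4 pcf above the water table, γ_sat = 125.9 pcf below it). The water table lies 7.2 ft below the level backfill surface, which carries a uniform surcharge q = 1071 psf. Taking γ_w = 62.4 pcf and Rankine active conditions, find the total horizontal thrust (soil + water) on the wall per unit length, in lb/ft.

K_a = tan²(45° − φ/2) = 0.2224.
γ' = 125.9 − 62.4 = 63.50 pcf. h₂ = H − d_w = 14.3 ft.
σ'_h: at surface K_a·q = 238.2; at WT K_a(q+γd_w) = 405.4; at base K_a(q+γd_w+γ'h₂) = 607.4 psf.
P₁ = ½(238.2+405.4)×7.2 = 2317; P₂ = ½(405.4+607.4)×14.3 = 7242; P_w = ½γ_w h₂² = 6380.
Total = 2317+7242+6380 = 15940 lb/ft.

15900 lb/ft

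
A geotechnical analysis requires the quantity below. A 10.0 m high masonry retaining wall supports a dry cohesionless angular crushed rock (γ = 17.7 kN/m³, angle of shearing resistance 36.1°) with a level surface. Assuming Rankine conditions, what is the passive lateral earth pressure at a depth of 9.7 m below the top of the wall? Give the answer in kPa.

664 kPa

K_p = (1 + sin φ)/(1 − sin φ) = 3.869.
σ_h = K_p γ z = 3.869 × 17.7 × 9.7 = 664.2 kPa.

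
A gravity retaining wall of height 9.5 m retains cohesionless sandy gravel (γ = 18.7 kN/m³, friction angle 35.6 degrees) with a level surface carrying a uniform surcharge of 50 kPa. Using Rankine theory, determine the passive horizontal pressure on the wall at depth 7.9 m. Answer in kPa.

749 kPa

K_p = (1 + sin φ)/(1 − sin φ) = 3.786.
σ_v = γz + q = 18.7 × 7.9 + 50 = 197.7 kPa.
σ_h = K_p σ_v = 3.786 × 197.7 = 748.6 kPa.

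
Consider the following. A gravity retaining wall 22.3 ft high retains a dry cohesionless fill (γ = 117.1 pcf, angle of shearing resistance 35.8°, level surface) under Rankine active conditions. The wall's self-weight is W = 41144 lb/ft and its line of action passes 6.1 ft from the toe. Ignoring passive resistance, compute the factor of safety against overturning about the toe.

4.43

K_a = tan²(45° − 35.8°/2) = 0.2619.
P_a = ½K_aγH² = 0.5×0.2619×117.1×22.3² = 7624 lb/ft, acting at H/3 = 7.433 ft above the base.
Overturning moment M_o = P_a × H/3 = 7624 × 7.433 = 56680.
Resisting moment M_r = W × 6.1 = 41144 × 6.1 = 251000.
FS_overturning = M_r/M_o = 251000/56680 = 4.428.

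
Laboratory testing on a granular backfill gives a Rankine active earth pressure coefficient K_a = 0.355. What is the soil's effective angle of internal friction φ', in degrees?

28.4°

K_a = tan²(45° − φ/2) ⇒ 45° − φ/2 = arctan(√0.355) = 30.79°.
φ = 2(45° − 30.79°) = 28.43°.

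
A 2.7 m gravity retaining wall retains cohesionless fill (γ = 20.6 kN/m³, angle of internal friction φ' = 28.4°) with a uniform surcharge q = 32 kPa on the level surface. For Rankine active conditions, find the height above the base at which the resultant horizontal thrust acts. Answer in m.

K_a = 0.3554.
Triangular part P₁ = ½K_aγH² = 26.68 at H/3 = 0.9000 m; rectangular part P₂ = K_a q H = 30.70 at H/2 = 1.350 m.
ȳ = (P₁·0.9000 + P₂·1.350)/(P₁+P₂) = 1.141 m.

1.14 m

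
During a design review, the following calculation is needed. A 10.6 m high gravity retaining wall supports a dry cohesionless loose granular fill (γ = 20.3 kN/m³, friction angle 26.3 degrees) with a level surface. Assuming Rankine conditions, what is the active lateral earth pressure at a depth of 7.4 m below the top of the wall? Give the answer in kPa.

K_a = (1 − sin φ)/(1 + sin φ) = 0.3859.
σ_h = K_a γ z = 0.3859 × 20.3 × 7.4 = 57.97 kPa.

58.0 kPa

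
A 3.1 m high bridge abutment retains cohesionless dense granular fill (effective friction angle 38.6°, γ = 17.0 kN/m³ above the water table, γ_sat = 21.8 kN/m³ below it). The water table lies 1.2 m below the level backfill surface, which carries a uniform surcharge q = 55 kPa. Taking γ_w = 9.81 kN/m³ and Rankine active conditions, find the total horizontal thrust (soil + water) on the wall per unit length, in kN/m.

74.0 kN/m

K_a = tan²(45° − φ/2) = 0.2316.
γ' = 21.8 − 9.81 = 11.99 kN/m³. h₂ = H − d_w = 1.9 m.
σ'_h: at surface K_a·q = 12.74; at WT K_a(q+γd_w) = 17.46; at base K_a(q+γd_w+γ'h₂) = 22.74 kPa.
P₁ = ½(12.74+17.46)×1.2 = 18.12; P₂ = ½(17.46+22.74)×1.9 = 38.19; P_w = ½γ_w h₂² = 17.71.
Total = 18.12+38.19+17.71 = 74.02 kN/m.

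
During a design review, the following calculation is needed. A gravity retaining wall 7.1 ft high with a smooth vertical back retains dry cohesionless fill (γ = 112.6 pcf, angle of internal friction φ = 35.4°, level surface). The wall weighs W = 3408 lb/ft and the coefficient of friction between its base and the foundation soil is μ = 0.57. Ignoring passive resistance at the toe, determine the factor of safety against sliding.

2.57

K_a = tan²(45° − 35.4°/2) = 0.2664.
P_a = ½K_aγH² = 0.5×0.2664×112.6×7.1² = 756.1 lb/ft, acting at H/3 = 2.367 ft above the base.
FS_sliding = μW / P_a = 0.57×3408 / 756.1 = 2.569.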